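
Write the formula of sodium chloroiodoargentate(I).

Ligands: 1 chloro (Cl, -1), 1 iodo (I, -1). Ligand charge sum = -2.
Charge balance with sodium (+1) requires 1 complex ion per 1 sodium.

Na[AgClI]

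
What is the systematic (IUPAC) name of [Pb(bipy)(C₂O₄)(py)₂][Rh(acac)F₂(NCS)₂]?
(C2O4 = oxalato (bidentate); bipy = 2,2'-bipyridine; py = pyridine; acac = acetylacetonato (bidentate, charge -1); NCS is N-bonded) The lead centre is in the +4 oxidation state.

(2,2'-bipyridine)oxalatobis(pyridine)lead(IV) (acetylacetonato)difluorodiisothiocyanatorhodate(III)

Pb is given as +4; the cation's ligand charges sum to -2, so the complex cation is 2+.
A 1:1 salt means the anion carries the equal and opposite charge, 2−.
Anion: ligand charges sum to -5; for the ion to be 2−, Rh = +3.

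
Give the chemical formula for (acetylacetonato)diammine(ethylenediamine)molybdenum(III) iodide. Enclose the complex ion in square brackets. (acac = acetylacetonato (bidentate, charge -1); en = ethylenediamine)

Ligands: 1 acetylacetonato (acac, -1), 2 ammine (NH3, neutral), 1 ethylenediamine (en, neutral). Ligand charge sum = -1.
With Mo in oxidation state +3, the complex ion is [Mo...]^2+.
Charge balance with iodide (-1) requires 1 complex ion per 2 iodide.

[Mo(acac)(en)(NH3)2]I2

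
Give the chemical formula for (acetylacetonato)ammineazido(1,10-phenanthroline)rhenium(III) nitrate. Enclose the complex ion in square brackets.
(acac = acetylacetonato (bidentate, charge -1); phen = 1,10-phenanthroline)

Ligands: 1 ammine (NH3, neutral), 1 azido (N3, -1), 1 acetylacetonato (acac, -1), 1 1,10-phenanthroline (phen, neutral). Ligand charge sum = -2.
With Re in oxidation state +3, the complex ion is [Re...]^1+.
Charge balance with nitrate (-1) requires 1 complex ion per 1 nitrate.

[Re(acac)(N3)(NH3)(phen)]NO3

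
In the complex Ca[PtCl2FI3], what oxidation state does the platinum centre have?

1 calcium outside the brackets (+2 each) → the complex ion is 2−.
Ligand charges: 2×Cl = -2; 3×I = -3; 1×F = -1; sum -6.
Pt + (-6) = 2− ⇒ Pt is +4.

+4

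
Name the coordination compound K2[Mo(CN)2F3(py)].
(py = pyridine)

potassium dicyanotrifluoro(pyridine)molybdate(III)

The 2 potassium counter-ions carry a total charge of +2, so each complex ion is 2−.
Ligand charges: 2×cyano (-1 each), 3×fluoro (-1 each), 1×pyridine (neutral); total -5. So Mo + (-5) = 2−, giving Mo = +3.
The complex ion is anionic, so molybdenum takes the -ate form molybdate(III).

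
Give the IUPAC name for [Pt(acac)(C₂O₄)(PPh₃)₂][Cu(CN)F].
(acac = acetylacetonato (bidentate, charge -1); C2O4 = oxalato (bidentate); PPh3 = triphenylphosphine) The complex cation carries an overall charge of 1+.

The complex cation is given as 1+; its ligand charges sum to -3, so Pt = +4.
A 1:1 salt means the anion carries the equal and opposite charge, 1−.
Anion: ligand charges sum to -2; for the ion to be 1−, Cu = +1.

(acetylacetonato)oxalatobis(triphenylphosphine)platinum(IV) cyanofluorocuprate(I)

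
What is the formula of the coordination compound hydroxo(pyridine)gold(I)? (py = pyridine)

Ligands: 1 hydroxo (OH, -1), 1 pyridine (py, neutral). Ligand charge sum = -1.
With Au in oxidation state +1, the complex ion is [Au...].

[Au(OH)(py)]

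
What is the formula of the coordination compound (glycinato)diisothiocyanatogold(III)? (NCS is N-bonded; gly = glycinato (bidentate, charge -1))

[Au(gly)(NCS)2]

Ligands: 2 isothiocyanato (NCS, -1), 1 glycinato (gly, -1). Ligand charge sum = -3.
With Au in oxidation state +3, the complex ion is [Au...].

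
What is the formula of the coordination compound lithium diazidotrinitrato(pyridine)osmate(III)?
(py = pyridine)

Li2[Os(N3)2(NO3)3(py)]

Ligands: 3 nitrato (NO3, -1), 2 azido (N3, -1), 1 pyridine (py, neutral). Ligand charge sum = -5.
Charge balance with lithium (+1) requires 1 complex ion per 2 lithium.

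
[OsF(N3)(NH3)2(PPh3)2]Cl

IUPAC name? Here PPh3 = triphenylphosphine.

The 1 chloride counter-ion carries a total charge of -1, so each complex ion is 1+.
Ligand charges: 2×ammine (neutral), 1×azido (-1 each), 2×triphenylphosphine (neutral), 1×fluoro (-1 each); total -2. So Os + (-2) = 1+, giving Os = +3.
Ligands are named alphabetically: ammine before azido before fluoro before triphenylphosphine.

diammineazidofluorobis(triphenylphosphine)osmium(III) chloride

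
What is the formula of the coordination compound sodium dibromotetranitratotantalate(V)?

Ligands: 2 bromo (Br, -1), 4 nitrato (NO3, -1). Ligand charge sum = -6.
With Ta in oxidation state +5, the complex ion is [Ta...]^1−.
Charge balance with sodium (+1) requires 1 complex ion per 1 sodium.

Na[TaBr2(NO3)4]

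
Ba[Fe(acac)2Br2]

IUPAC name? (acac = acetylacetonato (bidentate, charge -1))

The 1 barium counter-ion carries a total charge of +2, so each complex ion is 2−.
Ligand charges: 2×acetylacetonato (-1 each), 2×bromo (-1 each); total -4. So Fe + (-4) = 2−, giving Fe = +2.
The complex ion is anionic, so iron takes the -ate form ferrate(II).

barium bis(acetylacetonato)dibromoferrate(II)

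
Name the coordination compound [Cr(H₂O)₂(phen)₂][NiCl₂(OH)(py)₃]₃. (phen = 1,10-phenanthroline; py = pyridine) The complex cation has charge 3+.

Both ions are complex: the cation is named first with the plain metal name, the anion second with the -ate form; each ion's ligands are alphabetised independently.
The complex cation is given as 3+; its ligand charges sum to 0, so Cr = +3.
With 3 anions per cation, each anion must be 3/3 = 1−.
Anion: ligand charges sum to -3; for the ion to be 1−, Ni = +2.

diaquabis(1,10-phenanthroline)chromium(III) dichlorohydroxotris(pyridine)nickelate(II)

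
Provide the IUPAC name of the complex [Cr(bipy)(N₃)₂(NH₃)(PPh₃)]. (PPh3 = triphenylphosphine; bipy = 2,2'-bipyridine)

There is no counter-ion, so the complex is neutral overall.
Ligand charges: 1×triphenylphosphine (neutral), 2×azido (-1 each), 1×ammine (neutral), 1×2,2'-bipyridine (neutral); total -2. So Cr + (-2) = 0, giving Cr = +2.
Ligands are named alphabetically: ammine before azido before bipyridine before triphenylphosphine.

amminediazido(2,2'-bipyridine)(triphenylphosphine)chromium(II)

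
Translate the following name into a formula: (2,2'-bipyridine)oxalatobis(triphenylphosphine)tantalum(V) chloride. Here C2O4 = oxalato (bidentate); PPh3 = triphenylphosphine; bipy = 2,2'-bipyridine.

Ligands: 1 oxalato (C2O4, -2), 2 triphenylphosphine (PPh3, neutral), 1 2,2'-bipyridine (bipy, neutral). Ligand charge sum = -2.
Charge balance with chloride (-1) requires 1 complex ion per 3 chloride.

[Ta(bipy)(C2O4)(PPh3)2]Cl3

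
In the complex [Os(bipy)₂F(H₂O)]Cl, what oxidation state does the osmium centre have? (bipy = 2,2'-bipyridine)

1 chloride outside the brackets (-1 each) → the complex ion is 1+.
Ligand charges: 2×bipy neutral; 1×H2O neutral; 1×F = -1; sum -1.
Os + (-1) = 1+ ⇒ Os is +2.

+2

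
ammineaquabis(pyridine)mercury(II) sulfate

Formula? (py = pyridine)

[Hg(H2O)(NH3)(py)2]SO4

Ligands: 1 aqua (H2O, neutral), 2 pyridine (py, neutral), 1 ammine (NH3, neutral). Ligand charge sum = 0.
With Hg in oxidation state +2, the complex ion is [Hg...]^2+.
Charge balance with sulfate (-2) requires 1 complex ion per 1 sulfate.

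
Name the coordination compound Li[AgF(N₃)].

The 1 lithium counter-ion carries a total charge of +1, so each complex ion is 1−.
Ligand charges: 1×fluoro (-1 each), 1×azido (-1 each); total -2. So Ag + (-2) = 1−, giving Ag = +1.
Ligands are named alphabetically: azido before fluoro.
The complex ion is anionic, so silver takes the -ate form argentate(I).

lithium azidofluoroargentate(I)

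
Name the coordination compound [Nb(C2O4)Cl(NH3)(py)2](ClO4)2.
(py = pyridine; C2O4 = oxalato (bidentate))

The 2 perchlorate counter-ions carry a total charge of -2, so each complex ion is 2+.
Ligand charges: 1×ammine (neutral), 1×chloro (-1 each), 2×pyridine (neutral), 1×oxalato (-2 each); total -3. So Nb + (-3) = 2+, giving Nb = +5.
Ligands are named alphabetically: ammine before chloro before oxalato before pyridine.

amminechlorooxalatobis(pyridine)niobium(V) perchlorate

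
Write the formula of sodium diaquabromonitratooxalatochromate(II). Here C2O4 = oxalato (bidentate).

Ligands: 1 bromo (Br, -1), 1 oxalato (C2O4, -2), 1 nitrato (NO3, -1), 2 aqua (H2O, neutral). Ligand charge sum = -4.
With Cr in oxidation state +2, the complex ion is [Cr...]^2−.
Charge balance with sodium (+1) requires 1 complex ion per 2 sodium.

Na2[CrBr(C2O4)(H2O)2(NO3)]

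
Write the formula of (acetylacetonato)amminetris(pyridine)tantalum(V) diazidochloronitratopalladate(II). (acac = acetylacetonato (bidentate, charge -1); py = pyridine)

Cation [Ta…]: ligand charges -1, Ta(V) ⇒ ion charge 4+.
Anion [Pd…]: ligand charges -4, Pd(II) ⇒ ion charge 2−.
One 4+ cation requires 2 of the 2− anion.

[Ta(acac)(NH3)(py)3][PdCl(N3)2(NO3)]2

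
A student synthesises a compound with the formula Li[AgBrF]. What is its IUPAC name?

lithium bromofluoroargentate(I)

The 1 lithium counter-ion carries a total charge of +1, so each complex ion is 1−.
Ligand charges: 1×bromo (-1 each), 1×fluoro (-1 each); total -2. So Ag + (-2) = 1−, giving Ag = +1.
The complex ion is anionic, so silver takes the -ate form argentate(I).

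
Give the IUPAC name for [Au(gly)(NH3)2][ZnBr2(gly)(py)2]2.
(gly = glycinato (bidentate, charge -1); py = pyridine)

Both ions are complex: the cation is named first with the plain metal name, the anion second with the -ate form; each ion's ligands are alphabetised independently.
Zinc is always +2 in its complexes; the anion's ligand charges sum to -3, so the complex anion is 1−.
With 2 anions per cation, the cation must be 2×1 = 2+.
Cation: ligand charges sum to -1; for the ion to be 2+, Au = +3.

diammine(glycinato)gold(III) dibromo(glycinato)bis(pyridine)zincate(II)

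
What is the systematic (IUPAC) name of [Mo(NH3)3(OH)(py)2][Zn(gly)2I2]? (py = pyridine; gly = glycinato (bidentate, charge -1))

Zinc is always +2 in its complexes; the anion's ligand charges sum to -4, so the complex anion is 2−.
A 1:1 salt means the cation carries the equal and opposite charge, 2+.
Cation: ligand charges sum to -1; for the ion to be 2+, Mo = +3.

triamminehydroxobis(pyridine)molybdenum(III) bis(glycinato)diiodozincate(II)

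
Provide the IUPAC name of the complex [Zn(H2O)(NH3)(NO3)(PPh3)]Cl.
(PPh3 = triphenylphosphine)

ammineaquanitrato(triphenylphosphine)zinc(II) chloride

The 1 chloride counter-ion carries a total charge of -1, so each complex ion is 1+.
Ligand charges: 1×nitrato (-1 each), 1×aqua (neutral), 1×ammine (neutral), 1×triphenylphosphine (neutral); total -1. So Zn + (-1) = 1+, giving Zn = +2.
Ligands are named alphabetically: ammine before aqua before nitrato before triphenylphosphine.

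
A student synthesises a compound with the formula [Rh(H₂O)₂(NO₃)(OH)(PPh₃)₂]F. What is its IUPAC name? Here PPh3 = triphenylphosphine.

diaquahydroxonitratobis(triphenylphosphine)rhodium(III) fluoride

The 1 fluoride counter-ion carries a total charge of -1, so each complex ion is 1+.
Ligand charges: 1×hydroxo (-1 each), 2×triphenylphosphine (neutral), 2×aqua (neutral), 1×nitrato (-1 each); total -2. So Rh + (-2) = 1+, giving Rh = +3.
Ligands are named alphabetically: aqua before hydroxo before nitrato before triphenylphosphine.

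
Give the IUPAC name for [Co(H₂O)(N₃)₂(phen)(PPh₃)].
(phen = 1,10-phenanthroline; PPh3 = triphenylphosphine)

There is no counter-ion, so the complex is neutral overall.
Ligand charges: 1×1,10-phenanthroline (neutral), 1×triphenylphosphine (neutral), 1×aqua (neutral), 2×azido (-1 each); total -2. So Co + (-2) = 0, giving Co = +2.
Ligands are named alphabetically: aqua before azido before phenanthroline before triphenylphosphine.

aquadiazido(1,10-phenanthroline)(triphenylphosphine)cobalt(II)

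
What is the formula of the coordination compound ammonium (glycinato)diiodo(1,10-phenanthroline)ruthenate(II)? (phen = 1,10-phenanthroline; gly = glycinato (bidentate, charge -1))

Ligands: 2 iodo (I, -1), 1 1,10-phenanthroline (phen, neutral), 1 glycinato (gly, -1). Ligand charge sum = -3.
With Ru in oxidation state +2, the complex ion is [Ru...]^1−.
Charge balance with ammonium (+1) requires 1 complex ion per 1 ammonium.

NH4[Ru(gly)I2(phen)]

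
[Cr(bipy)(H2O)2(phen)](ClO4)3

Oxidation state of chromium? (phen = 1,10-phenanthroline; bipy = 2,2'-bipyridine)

3 perchlorate outside the brackets (-1 each) → the complex ion is 3+.
Ligand charges: 1×phen neutral; 2×H2O neutral; 1×bipy neutral; sum 0.
Cr + (0) = 3+ ⇒ Cr is +3.

+3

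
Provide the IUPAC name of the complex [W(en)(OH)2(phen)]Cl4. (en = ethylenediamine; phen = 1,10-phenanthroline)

(ethylenediamine)dihydroxo(1,10-phenanthroline)tungsten(VI) chloride

The 4 chloride counter-ions carry a total charge of -4, so each complex ion is 4+.
Ligand charges: 1×ethylenediamine (neutral), 2×hydroxo (-1 each), 1×1,10-phenanthroline (neutral); total -2. So W + (-2) = 4+, giving W = +6.
Ligands are named alphabetically: ethylenediamine before hydroxo before phenanthroline.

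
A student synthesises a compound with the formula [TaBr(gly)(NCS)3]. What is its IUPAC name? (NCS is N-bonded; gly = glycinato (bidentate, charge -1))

bromo(glycinato)triisothiocyanatotantalum(V)

There is no counter-ion, so the complex is neutral overall.
Ligand charges: 3×isothiocyanato (-1 each), 1×bromo (-1 each), 1×glycinato (-1 each); total -5. So Ta + (-5) = 0, giving Ta = +5.
Ligands are named alphabetically: bromo before glycinato before isothiocyanato.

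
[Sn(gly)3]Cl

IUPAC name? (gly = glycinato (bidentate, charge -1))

tris(glycinato)tin(IV) chloride

The 1 chloride counter-ion carries a total charge of -1, so each complex ion is 1+.
Ligand charges: 3×glycinato (-1 each); total -3. So Sn + (-3) = 1+, giving Sn = +4.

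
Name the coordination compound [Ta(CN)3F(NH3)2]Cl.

The 1 chloride counter-ion carries a total charge of -1, so each complex ion is 1+.
Ligand charges: 2×ammine (neutral), 3×cyano (-1 each), 1×fluoro (-1 each); total -4. So Ta + (-4) = 1+, giving Ta = +5.
Ligands are named alphabetically: ammine before cyano before fluoro.

diamminetricyanofluorotantalum(V) chloride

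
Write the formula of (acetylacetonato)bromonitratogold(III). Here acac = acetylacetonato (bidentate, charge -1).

[Au(acac)Br(NO3)]

Ligands: 1 nitrato (NO3, -1), 1 bromo (Br, -1), 1 acetylacetonato (acac, -1). Ligand charge sum = -3.
With Au in oxidation state +3, the complex ion is [Au...].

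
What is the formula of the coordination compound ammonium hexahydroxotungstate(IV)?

(NH4)2[W(OH)6]

Ligands: 6 hydroxo (OH, -1). Ligand charge sum = -6.
With W in oxidation state +4, the complex ion is [W...]^2−.
Charge balance with ammonium (+1) requires 1 complex ion per 2 ammonium.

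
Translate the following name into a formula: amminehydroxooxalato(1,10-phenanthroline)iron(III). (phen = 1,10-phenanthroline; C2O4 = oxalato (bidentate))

Ligands: 1 1,10-phenanthroline (phen, neutral), 1 hydroxo (OH, -1), 1 ammine (NH3, neutral), 1 oxalato (C2O4, -2). Ligand charge sum = -3.
With Fe in oxidation state +3, the complex ion is [Fe...].

[Fe(C2O4)(NH3)(OH)(phen)]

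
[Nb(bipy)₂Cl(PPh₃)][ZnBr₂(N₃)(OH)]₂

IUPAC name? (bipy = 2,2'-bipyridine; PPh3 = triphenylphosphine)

Both ions are complex: the cation is named first with the plain metal name, the anion second with the -ate form; each ion's ligands are alphabetised independently.
Zinc is always +2 in its complexes; the anion's ligand charges sum to -4, so the complex anion is 2−.
With 2 anions per cation, the cation must be 2×2 = 4+.
Cation: ligand charges sum to -1; for the ion to be 4+, Nb = +5.

bis(2,2'-bipyridine)chloro(triphenylphosphine)niobium(V) azidodibromohydroxozincate(II)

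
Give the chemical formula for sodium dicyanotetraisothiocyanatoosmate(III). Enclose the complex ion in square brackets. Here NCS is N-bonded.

Na3[Os(CN)2(NCS)4]

Ligands: 2 cyano (CN, -1), 4 isothiocyanato (NCS, -1). Ligand charge sum = -6.
With Os in oxidation state +3, the complex ion is [Os...]^3−.
Charge balance with sodium (+1) requires 1 complex ion per 3 sodium.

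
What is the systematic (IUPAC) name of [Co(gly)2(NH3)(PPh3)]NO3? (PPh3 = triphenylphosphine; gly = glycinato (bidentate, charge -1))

The 1 nitrate counter-ion carries a total charge of -1, so each complex ion is 1+.
Ligand charges: 1×triphenylphosphine (neutral), 2×glycinato (-1 each), 1×ammine (neutral); total -2. So Co + (-2) = 1+, giving Co = +3.
Ligands are named alphabetically: ammine before glycinato before triphenylphosphine.

amminebis(glycinato)(triphenylphosphine)cobalt(III) nitrate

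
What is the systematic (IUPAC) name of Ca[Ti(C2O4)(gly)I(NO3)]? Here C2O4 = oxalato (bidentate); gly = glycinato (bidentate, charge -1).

calcium (glycinato)iodonitratooxalatotitanate(III)

The 1 calcium counter-ion carries a total charge of +2, so each complex ion is 2−.
Ligand charges: 1×oxalato (-2 each), 1×iodo (-1 each), 1×nitrato (-1 each), 1×glycinato (-1 each); total -5. So Ti + (-5) = 2−, giving Ti = +3.
Ligands are named alphabetically: glycinato before iodo before nitrato before oxalato.
The complex ion is anionic, so titanium takes the -ate form titanate(III).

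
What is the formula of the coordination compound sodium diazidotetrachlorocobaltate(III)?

Na3[CoCl4(N3)2]

Ligands: 2 azido (N3, -1), 4 chloro (Cl, -1). Ligand charge sum = -6.
With Co in oxidation state +3, the complex ion is [Co...]^3−.
Charge balance with sodium (+1) requires 1 complex ion per 3 sodium.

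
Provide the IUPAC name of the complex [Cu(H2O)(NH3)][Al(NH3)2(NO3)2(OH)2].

Both ions are complex: the cation is named first with the plain metal name, the anion second with the -ate form; each ion's ligands are alphabetised independently.
Aluminium is always +3 in its complexes; the anion's ligand charges sum to -4, so the complex anion is 1−.
A 1:1 salt means the cation carries the equal and opposite charge, 1+.
Cation: ligand charges sum to 0; for the ion to be 1+, Cu = +1.

ammineaquacopper(I) diamminedihydroxodinitratoaluminate(III)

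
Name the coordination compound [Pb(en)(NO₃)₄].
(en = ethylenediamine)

There is no counter-ion, so the complex is neutral overall.
Ligand charges: 4×nitrato (-1 each), 1×ethylenediamine (neutral); total -4. So Pb + (-4) = 0, giving Pb = +4.
Ligands are named alphabetically: ethylenediamine before nitrato.

(ethylenediamine)tetranitratolead(IV)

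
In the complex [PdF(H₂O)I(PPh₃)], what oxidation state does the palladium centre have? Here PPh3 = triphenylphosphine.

+2

No counter-ion: the bracketed complex is neutral.
Ligand charges: 1×H2O neutral; 1×PPh3 neutral; 1×F = -1; 1×I = -1; sum -2.
Pd + (-2) = 0 ⇒ Pd is +2.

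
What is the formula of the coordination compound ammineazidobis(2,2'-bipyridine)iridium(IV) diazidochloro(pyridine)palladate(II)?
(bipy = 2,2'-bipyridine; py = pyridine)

[Ir(bipy)2(N3)(NH3)][PdCl(N3)2(py)]3

Cation [Ir…]: ligand charges -1, Ir(IV) ⇒ ion charge 3+.
Anion [Pd…]: ligand charges -3, Pd(II) ⇒ ion charge 1−.
One 3+ cation requires 3 of the 1− anion.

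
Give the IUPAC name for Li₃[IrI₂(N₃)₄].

The 3 lithium counter-ions carry a total charge of +3, so each complex ion is 3−.
Ligand charges: 4×azido (-1 each), 2×iodo (-1 each); total -6. So Ir + (-6) = 3−, giving Ir = +3.
The complex ion is anionic, so iridium takes the -ate form iridate(III).

lithium tetraazidodiiodoiridate(III)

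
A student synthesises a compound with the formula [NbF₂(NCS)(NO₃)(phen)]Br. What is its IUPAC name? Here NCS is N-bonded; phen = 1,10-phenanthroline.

The 1 bromide counter-ion carries a total charge of -1, so each complex ion is 1+.
Ligand charges: 1×isothiocyanato (-1 each), 1×nitrato (-1 each), 2×fluoro (-1 each), 1×1,10-phenanthroline (neutral); total -4. So Nb + (-4) = 1+, giving Nb = +5.
Ligands are named alphabetically: fluoro before isothiocyanato before nitrato before phenanthroline.

difluoroisothiocyanatonitrato(1,10-phenanthroline)niobium(V) bromide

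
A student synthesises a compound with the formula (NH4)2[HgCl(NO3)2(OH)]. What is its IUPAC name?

The 2 ammonium counter-ions carry a total charge of +2, so each complex ion is 2−.
Ligand charges: 1×chloro (-1 each), 1×hydroxo (-1 each), 2×nitrato (-1 each); total -4. So Hg + (-4) = 2−, giving Hg = +2.
Ligands are named alphabetically: chloro before hydroxo before nitrato.
The complex ion is anionic, so mercury takes the -ate form mercurate(II).

ammonium chlorohydroxodinitratomercurate(II)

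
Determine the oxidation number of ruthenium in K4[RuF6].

4 potassium outside the brackets (+1 each) → the complex ion is 4−.
Ligand charges: 6×F = -6; sum -6.
Ru + (-6) = 4− ⇒ Ru is +2.

+2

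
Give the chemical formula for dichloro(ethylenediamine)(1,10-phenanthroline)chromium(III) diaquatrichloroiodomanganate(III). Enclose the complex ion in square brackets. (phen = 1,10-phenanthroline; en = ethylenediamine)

[CrCl2(en)(phen)][MnCl3(H2O)2I]

Cation [Cr…]: ligand charges -2, Cr(III) ⇒ ion charge 1+.
Anion [Mn…]: ligand charges -4, Mn(III) ⇒ ion charge 1−.
One 1+ cation balances one 1− anion.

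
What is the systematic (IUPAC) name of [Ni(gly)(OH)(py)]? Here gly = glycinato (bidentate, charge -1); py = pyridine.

(glycinato)hydroxo(pyridine)nickel(II)

There is no counter-ion, so the complex is neutral overall.
Ligand charges: 1×glycinato (-1 each), 1×hydroxo (-1 each), 1×pyridine (neutral); total -2. So Ni + (-2) = 0, giving Ni = +2.
Ligands are named alphabetically: glycinato before hydroxo before pyridine.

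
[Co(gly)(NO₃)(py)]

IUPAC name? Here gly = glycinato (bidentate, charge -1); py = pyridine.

(glycinato)nitrato(pyridine)cobalt(II)

There is no counter-ion, so the complex is neutral overall.
Ligand charges: 1×glycinato (-1 each), 1×nitrato (-1 each), 1×pyridine (neutral); total -2. So Co + (-2) = 0, giving Co = +2.
Ligands are named alphabetically: glycinato before nitrato before pyridine.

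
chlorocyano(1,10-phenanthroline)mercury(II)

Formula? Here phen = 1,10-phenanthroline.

[HgCl(CN)(phen)]

Ligands: 1 1,10-phenanthroline (phen, neutral), 1 chloro (Cl, -1), 1 cyano (CN, -1). Ligand charge sum = -2.
With Hg in oxidation state +2, the complex ion is [Hg...].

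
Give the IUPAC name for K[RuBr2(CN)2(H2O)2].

potassium diaquadibromodicyanoruthenate(III)

The 1 potassium counter-ion carries a total charge of +1, so each complex ion is 1−.
Ligand charges: 2×aqua (neutral), 2×cyano (-1 each), 2×bromo (-1 each); total -4. So Ru + (-4) = 1−, giving Ru = +3.
Ligands are named alphabetically: aqua before bromo before cyano.
The complex ion is anionic, so ruthenium takes the -ate form ruthenate(III).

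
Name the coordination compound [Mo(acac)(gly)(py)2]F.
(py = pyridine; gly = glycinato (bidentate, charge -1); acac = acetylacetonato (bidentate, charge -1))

(acetylacetonato)(glycinato)bis(pyridine)molybdenum(III) fluoride

The 1 fluoride counter-ion carries a total charge of -1, so each complex ion is 1+.
Ligand charges: 2×pyridine (neutral), 1×glycinato (-1 each), 1×acetylacetonato (-1 each); total -2. So Mo + (-2) = 1+, giving Mo = +3.
Ligands are named alphabetically: acetylacetonato before glycinato before pyridine.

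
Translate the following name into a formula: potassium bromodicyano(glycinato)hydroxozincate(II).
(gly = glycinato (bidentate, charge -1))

Ligands: 1 bromo (Br, -1), 2 cyano (CN, -1), 1 hydroxo (OH, -1), 1 glycinato (gly, -1). Ligand charge sum = -5.
Charge balance with potassium (+1) requires 1 complex ion per 3 potassium.

K3[ZnBr(CN)2(gly)(OH)]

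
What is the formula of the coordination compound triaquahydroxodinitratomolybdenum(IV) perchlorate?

[Mo(H2O)3(NO3)2(OH)]ClO4

Ligands: 1 hydroxo (OH, -1), 3 aqua (H2O, neutral), 2 nitrato (NO3, -1). Ligand charge sum = -3.
With Mo in oxidation state +4, the complex ion is [Mo...]^1+.
Charge balance with perchlorate (-1) requires 1 complex ion per 1 perchlorate.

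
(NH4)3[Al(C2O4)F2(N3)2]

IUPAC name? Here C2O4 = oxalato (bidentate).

The 3 ammonium counter-ions carry a total charge of +3, so each complex ion is 3−.
Ligand charges: 2×azido (-1 each), 1×oxalato (-2 each), 2×fluoro (-1 each); total -6. So Al + (-6) = 3−, giving Al = +3.
The complex ion is anionic, so aluminium takes the -ate form aluminate(III).

ammonium diazidodifluorooxalatoaluminate(III)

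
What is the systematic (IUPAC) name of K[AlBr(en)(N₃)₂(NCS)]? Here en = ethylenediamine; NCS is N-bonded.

The 1 potassium counter-ion carries a total charge of +1, so each complex ion is 1−.
Ligand charges: 2×azido (-1 each), 1×ethylenediamine (neutral), 1×isothiocyanato (-1 each), 1×bromo (-1 each); total -4. So Al + (-4) = 1−, giving Al = +3.
Ligands are named alphabetically: azido before bromo before ethylenediamine before isothiocyanato.
The complex ion is anionic, so aluminium takes the -ate form aluminate(III).

potassium diazidobromo(ethylenediamine)isothiocyanatoaluminate(III)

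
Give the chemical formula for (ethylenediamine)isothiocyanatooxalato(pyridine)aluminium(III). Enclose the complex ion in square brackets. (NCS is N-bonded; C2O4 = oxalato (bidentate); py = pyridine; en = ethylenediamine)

Ligands: 1 isothiocyanato (NCS, -1), 1 oxalato (C2O4, -2), 1 pyridine (py, neutral), 1 ethylenediamine (en, neutral). Ligand charge sum = -3.
With Al in oxidation state +3, the complex ion is [Al...].

[Al(C2O4)(en)(NCS)(py)]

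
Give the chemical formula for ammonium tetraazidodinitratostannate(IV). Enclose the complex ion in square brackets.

(NH4)2[Sn(N3)4(NO3)2]

Ligands: 2 nitrato (NO3, -1), 4 azido (N3, -1). Ligand charge sum = -6.
With Sn in oxidation state +4, the complex ion is [Sn...]^2−.
Charge balance with ammonium (+1) requires 1 complex ion per 2 ammonium.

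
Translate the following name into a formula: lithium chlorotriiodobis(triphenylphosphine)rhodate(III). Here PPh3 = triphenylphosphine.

Li[RhClI3(PPh3)2]

Ligands: 2 triphenylphosphine (PPh3, neutral), 1 chloro (Cl, -1), 3 iodo (I, -1). Ligand charge sum = -4.
Charge balance with lithium (+1) requires 1 complex ion per 1 lithium.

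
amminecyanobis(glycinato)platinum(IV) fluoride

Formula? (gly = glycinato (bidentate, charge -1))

Ligands: 1 cyano (CN, -1), 2 glycinato (gly, -1), 1 ammine (NH3, neutral). Ligand charge sum = -3.
With Pt in oxidation state +4, the complex ion is [Pt...]^1+.
Charge balance with fluoride (-1) requires 1 complex ion per 1 fluoride.

[Pt(CN)(gly)2(NH3)]F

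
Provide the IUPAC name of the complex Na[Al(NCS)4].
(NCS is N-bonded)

The 1 sodium counter-ion carries a total charge of +1, so each complex ion is 1−.
Ligand charges: 4×isothiocyanato (-1 each); total -4. So Al + (-4) = 1−, giving Al = +3.
The complex ion is anionic, so aluminium takes the -ate form aluminate(III).

sodium tetraisothiocyanatoaluminate(III)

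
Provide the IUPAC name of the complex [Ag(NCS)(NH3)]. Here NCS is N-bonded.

There is no counter-ion, so the complex is neutral overall.
Ligand charges: 1×ammine (neutral), 1×isothiocyanato (-1 each); total -1. So Ag + (-1) = 0, giving Ag = +1.
Ligands are named alphabetically: ammine before isothiocyanato.

ammineisothiocyanatosilver(I)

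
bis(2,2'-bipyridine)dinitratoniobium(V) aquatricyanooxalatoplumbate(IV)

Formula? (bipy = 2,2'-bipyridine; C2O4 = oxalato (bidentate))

Cation [Nb…]: ligand charges -2, Nb(V) ⇒ ion charge 3+.
Anion [Pb…]: ligand charges -5, Pb(IV) ⇒ ion charge 1−.
One 3+ cation requires 3 of the 1− anion.

[Nb(bipy)2(NO3)2][Pb(C2O4)(CN)3(H2O)]3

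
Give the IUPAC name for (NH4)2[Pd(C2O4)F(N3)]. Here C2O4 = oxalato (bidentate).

The 2 ammonium counter-ions carry a total charge of +2, so each complex ion is 2−.
Ligand charges: 1×oxalato (-2 each), 1×azido (-1 each), 1×fluoro (-1 each); total -4. So Pd + (-4) = 2−, giving Pd = +2.
The complex ion is anionic, so palladium takes the -ate form palladate(II).

ammonium azidofluorooxalatopalladate(II)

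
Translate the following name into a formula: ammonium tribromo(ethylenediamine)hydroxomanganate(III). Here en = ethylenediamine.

NH4[MnBr3(en)(OH)]

Ligands: 1 ethylenediamine (en, neutral), 3 bromo (Br, -1), 1 hydroxo (OH, -1). Ligand charge sum = -4.
Charge balance with ammonium (+1) requires 1 complex ion per 1 ammonium.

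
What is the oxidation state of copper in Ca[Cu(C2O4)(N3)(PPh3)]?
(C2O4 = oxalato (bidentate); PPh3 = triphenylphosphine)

1 calcium outside the brackets (+2 each) → the complex ion is 2−.
Ligand charges: 1×C2O4 = -2; 1×PPh3 neutral; 1×N3 = -1; sum -3.
Cu + (-3) = 2− ⇒ Cu is +1.

+1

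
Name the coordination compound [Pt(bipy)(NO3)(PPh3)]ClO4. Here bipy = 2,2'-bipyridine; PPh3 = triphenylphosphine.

(2,2'-bipyridine)nitrato(triphenylphosphine)platinum(II) perchlorate

The 1 perchlorate counter-ion carries a total charge of -1, so each complex ion is 1+.
Ligand charges: 1×2,2'-bipyridine (neutral), 1×triphenylphosphine (neutral), 1×nitrato (-1 each); total -1. So Pt + (-1) = 1+, giving Pt = +2.
Ligands are named alphabetically: bipyridine before nitrato before triphenylphosphine.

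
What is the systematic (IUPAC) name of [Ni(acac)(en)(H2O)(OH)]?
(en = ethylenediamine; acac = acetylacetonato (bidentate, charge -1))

(acetylacetonato)aqua(ethylenediamine)hydroxonickel(II)

There is no counter-ion, so the complex is neutral overall.
Ligand charges: 1×aqua (neutral), 1×hydroxo (-1 each), 1×ethylenediamine (neutral), 1×acetylacetonato (-1 each); total -2. So Ni + (-2) = 0, giving Ni = +2.
Ligands are named alphabetically: acetylacetonato before aqua before ethylenediamine before hydroxo.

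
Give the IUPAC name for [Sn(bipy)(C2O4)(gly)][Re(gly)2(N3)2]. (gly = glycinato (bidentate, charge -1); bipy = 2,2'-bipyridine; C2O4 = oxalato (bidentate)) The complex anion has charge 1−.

(2,2'-bipyridine)(glycinato)oxalatotin(IV) diazidobis(glycinato)rhenate(III)

Both ions are complex: the cation is named first with the plain metal name, the anion second with the -ate form; each ion's ligands are alphabetised independently.
The complex anion is given as 1−; its ligand charges sum to -4, so Re = +3.
A 1:1 salt means the cation carries the equal and opposite charge, 1+.
Cation: ligand charges sum to -3; for the ion to be 1+, Sn = +4.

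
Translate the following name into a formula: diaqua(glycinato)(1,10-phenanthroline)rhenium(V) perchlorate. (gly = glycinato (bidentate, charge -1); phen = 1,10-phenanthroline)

[Re(gly)(H2O)2(phen)](ClO4)4

Ligands: 1 glycinato (gly, -1), 1 1,10-phenanthroline (phen, neutral), 2 aqua (H2O, neutral). Ligand charge sum = -1.
With Re in oxidation state +5, the complex ion is [Re...]^4+.
Charge balance with perchlorate (-1) requires 1 complex ion per 4 perchlorate.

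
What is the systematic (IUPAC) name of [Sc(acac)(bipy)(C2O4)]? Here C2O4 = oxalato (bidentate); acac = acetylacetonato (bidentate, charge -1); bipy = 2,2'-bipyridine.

There is no counter-ion, so the complex is neutral overall.
Ligand charges: 1×oxalato (-2 each), 1×acetylacetonato (-1 each), 1×2,2'-bipyridine (neutral); total -3. So Sc + (-3) = 0, giving Sc = +3.
Ligands are named alphabetically: acetylacetonato before bipyridine before oxalato.

(acetylacetonato)(2,2'-bipyridine)oxalatoscandium(III)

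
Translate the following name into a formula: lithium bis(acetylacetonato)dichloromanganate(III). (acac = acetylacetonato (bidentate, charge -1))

Ligands: 2 acetylacetonato (acac, -1), 2 chloro (Cl, -1). Ligand charge sum = -4.
Charge balance with lithium (+1) requires 1 complex ion per 1 lithium.

Li[Mn(acac)2Cl2]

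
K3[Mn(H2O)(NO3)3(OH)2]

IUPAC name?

The 3 potassium counter-ions carry a total charge of +3, so each complex ion is 3−.
Ligand charges: 1×aqua (neutral), 3×nitrato (-1 each), 2×hydroxo (-1 each); total -5. So Mn + (-5) = 3−, giving Mn = +2.
Ligands are named alphabetically: aqua before hydroxo before nitrato.
The complex ion is anionic, so manganese takes the -ate form manganate(II).

potassium aquadihydroxotrinitratomanganate(II)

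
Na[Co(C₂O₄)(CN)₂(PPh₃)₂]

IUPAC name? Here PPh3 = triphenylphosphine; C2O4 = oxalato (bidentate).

sodium dicyanooxalatobis(triphenylphosphine)cobaltate(III)

The 1 sodium counter-ion carries a total charge of +1, so each complex ion is 1−.
Ligand charges: 2×cyano (-1 each), 2×triphenylphosphine (neutral), 1×oxalato (-2 each); total -4. So Co + (-4) = 1−, giving Co = +3.
The complex ion is anionic, so cobalt takes the -ate form cobaltate(III).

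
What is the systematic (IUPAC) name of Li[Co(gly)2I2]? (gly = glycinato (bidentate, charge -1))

lithium bis(glycinato)diiodocobaltate(III)

The 1 lithium counter-ion carries a total charge of +1, so each complex ion is 1−.
Ligand charges: 2×iodo (-1 each), 2×glycinato (-1 each); total -4. So Co + (-4) = 1−, giving Co = +3.
Ligands are named alphabetically: glycinato before iodo.
The complex ion is anionic, so cobalt takes the -ate form cobaltate(III).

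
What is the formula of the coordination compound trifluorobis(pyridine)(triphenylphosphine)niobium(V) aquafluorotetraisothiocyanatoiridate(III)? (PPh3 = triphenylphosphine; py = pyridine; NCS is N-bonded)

Cation [Nb…]: ligand charges -3, Nb(V) ⇒ ion charge 2+.
Anion [Ir…]: ligand charges -5, Ir(III) ⇒ ion charge 2−.
One 2+ cation balances one 2− anion.

[NbF3(PPh3)(py)2][IrF(H2O)(NCS)4]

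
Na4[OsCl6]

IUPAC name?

sodium hexachloroosmate(II)

The 4 sodium counter-ions carry a total charge of +4, so each complex ion is 4−.
Ligand charges: 6×chloro (-1 each); total -6. So Os + (-6) = 4−, giving Os = +2.
The complex ion is anionic, so osmium takes the -ate form osmate(II).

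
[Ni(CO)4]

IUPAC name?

tetracarbonylnickel(0)

There is no counter-ion, so the complex is neutral overall.
Ligand charges: 4×carbonyl (neutral); total 0. So Ni + (0) = 0, giving Ni = 0.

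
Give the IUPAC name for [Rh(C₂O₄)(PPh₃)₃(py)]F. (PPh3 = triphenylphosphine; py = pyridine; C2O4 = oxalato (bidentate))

oxalato(pyridine)tris(triphenylphosphine)rhodium(III) fluoride

The 1 fluoride counter-ion carries a total charge of -1, so each complex ion is 1+.
Ligand charges: 3×triphenylphosphine (neutral), 1×pyridine (neutral), 1×oxalato (-2 each); total -2. So Rh + (-2) = 1+, giving Rh = +3.
Ligands are named alphabetically: oxalato before pyridine before triphenylphosphine.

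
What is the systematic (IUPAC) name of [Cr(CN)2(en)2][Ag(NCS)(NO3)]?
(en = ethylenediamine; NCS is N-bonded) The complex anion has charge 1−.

dicyanobis(ethylenediamine)chromium(III) isothiocyanatonitratoargentate(I)

Both ions are complex: the cation is named first with the plain metal name, the anion second with the -ate form; each ion's ligands are alphabetised independently.
The complex anion is given as 1−; its ligand charges sum to -2, so Ag = +1.
A 1:1 salt means the cation carries the equal and opposite charge, 1+.
Cation: ligand charges sum to -2; for the ion to be 1+, Cr = +3.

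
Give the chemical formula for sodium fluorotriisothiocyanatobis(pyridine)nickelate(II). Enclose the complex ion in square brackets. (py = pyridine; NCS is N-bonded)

Ligands: 2 pyridine (py, neutral), 3 isothiocyanato (NCS, -1), 1 fluoro (F, -1). Ligand charge sum = -4.
With Ni in oxidation state +2, the complex ion is [Ni...]^2−.
Charge balance with sodium (+1) requires 1 complex ion per 2 sodium.

Na2[NiF(NCS)3(py)2]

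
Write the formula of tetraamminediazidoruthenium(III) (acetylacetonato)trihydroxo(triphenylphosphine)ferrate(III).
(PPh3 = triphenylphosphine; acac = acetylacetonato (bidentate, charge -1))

Cation [Ru…]: ligand charges -2, Ru(III) ⇒ ion charge 1+.
Anion [Fe…]: ligand charges -4, Fe(III) ⇒ ion charge 1−.
One 1+ cation balances one 1− anion.

[Ru(N3)2(NH3)4][Fe(acac)(OH)3(PPh3)]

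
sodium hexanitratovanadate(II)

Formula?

Na4[V(NO3)6]

Ligands: 6 nitrato (NO3, -1). Ligand charge sum = -6.
With V in oxidation state +2, the complex ion is [V...]^4−.
Charge balance with sodium (+1) requires 1 complex ion per 4 sodium.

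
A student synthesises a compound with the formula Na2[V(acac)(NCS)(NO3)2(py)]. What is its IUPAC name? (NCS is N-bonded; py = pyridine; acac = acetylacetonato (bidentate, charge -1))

The 2 sodium counter-ions carry a total charge of +2, so each complex ion is 2−.
Ligand charges: 2×nitrato (-1 each), 1×isothiocyanato (-1 each), 1×pyridine (neutral), 1×acetylacetonato (-1 each); total -4. So V + (-4) = 2−, giving V = +2.
The complex ion is anionic, so vanadium takes the -ate form vanadate(II).

sodium (acetylacetonato)isothiocyanatodinitrato(pyridine)vanadate(II)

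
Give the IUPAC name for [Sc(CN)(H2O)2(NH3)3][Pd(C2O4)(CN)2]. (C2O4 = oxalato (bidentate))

triamminediaquacyanoscandium(III) dicyanooxalatopalladate(II)

Scandium is always +3 in its complexes; the cation's ligand charges sum to -1, so the complex cation is 2+.
A 1:1 salt means the anion carries the equal and opposite charge, 2−.
Anion: ligand charges sum to -4; for the ion to be 2−, Pd = +2.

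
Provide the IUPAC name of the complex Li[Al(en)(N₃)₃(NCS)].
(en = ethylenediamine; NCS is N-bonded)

lithium triazido(ethylenediamine)isothiocyanatoaluminate(III)

The 1 lithium counter-ion carries a total charge of +1, so each complex ion is 1−.
Ligand charges: 1×ethylenediamine (neutral), 3×azido (-1 each), 1×isothiocyanato (-1 each); total -4. So Al + (-4) = 1−, giving Al = +3.
Ligands are named alphabetically: azido before ethylenediamine before isothiocyanato.
The complex ion is anionic, so aluminium takes the -ate form aluminate(III).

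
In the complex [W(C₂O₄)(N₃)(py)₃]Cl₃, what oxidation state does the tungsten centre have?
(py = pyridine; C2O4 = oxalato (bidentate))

+6

3 chloride outside the brackets (-1 each) → the complex ion is 3+.
Ligand charges: 3×py neutral; 1×N3 = -1; 1×C2O4 = -2; sum -3.
W + (-3) = 3+ ⇒ W is +6.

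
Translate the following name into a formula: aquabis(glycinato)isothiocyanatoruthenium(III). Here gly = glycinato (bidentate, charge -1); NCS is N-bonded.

[Ru(gly)2(H2O)(NCS)]

Ligands: 1 aqua (H2O, neutral), 2 glycinato (gly, -1), 1 isothiocyanato (NCS, -1). Ligand charge sum = -3.
With Ru in oxidation state +3, the complex ion is [Ru...].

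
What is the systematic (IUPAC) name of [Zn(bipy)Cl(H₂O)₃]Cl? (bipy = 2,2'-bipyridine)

triaqua(2,2'-bipyridine)chlorozinc(II) chloride

The 1 chloride counter-ion carries a total charge of -1, so each complex ion is 1+.
Ligand charges: 1×2,2'-bipyridine (neutral), 3×aqua (neutral), 1×chloro (-1 each); total -1. So Zn + (-1) = 1+, giving Zn = +2.
Ligands are named alphabetically: aqua before bipyridine before chloro.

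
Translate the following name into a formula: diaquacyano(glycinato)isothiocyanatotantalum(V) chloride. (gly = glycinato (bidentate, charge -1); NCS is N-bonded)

Ligands: 2 aqua (H2O, neutral), 1 cyano (CN, -1), 1 glycinato (gly, -1), 1 isothiocyanato (NCS, -1). Ligand charge sum = -3.
Charge balance with chloride (-1) requires 1 complex ion per 2 chloride.

[Ta(CN)(gly)(H2O)2(NCS)]Cl2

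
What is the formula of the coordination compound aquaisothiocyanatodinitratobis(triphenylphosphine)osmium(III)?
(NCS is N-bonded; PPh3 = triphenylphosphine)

Ligands: 1 aqua (H2O, neutral), 1 isothiocyanato (NCS, -1), 2 triphenylphosphine (PPh3, neutral), 2 nitrato (NO3, -1). Ligand charge sum = -3.
With Os in oxidation state +3, the complex ion is [Os...].

[Os(H2O)(NCS)(NO3)2(PPh3)2]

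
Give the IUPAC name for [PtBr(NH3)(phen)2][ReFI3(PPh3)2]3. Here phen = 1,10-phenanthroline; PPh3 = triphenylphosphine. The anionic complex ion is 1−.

amminebromobis(1,10-phenanthroline)platinum(IV) fluorotriiodobis(triphenylphosphine)rhenate(III)

Both ions are complex: the cation is named first with the plain metal name, the anion second with the -ate form; each ion's ligands are alphabetised independently.
The complex anion is given as 1−; its ligand charges sum to -4, so Re = +3.
With 3 anions per cation, the cation must be 3×1 = 3+.
Cation: ligand charges sum to -1; for the ion to be 3+, Pt = +4.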